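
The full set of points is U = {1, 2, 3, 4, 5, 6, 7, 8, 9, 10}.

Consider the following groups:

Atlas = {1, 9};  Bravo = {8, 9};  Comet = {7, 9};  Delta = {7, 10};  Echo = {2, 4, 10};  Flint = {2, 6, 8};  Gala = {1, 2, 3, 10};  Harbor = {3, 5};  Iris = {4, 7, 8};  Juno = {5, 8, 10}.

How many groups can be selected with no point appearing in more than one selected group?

4

Atlas, Delta, Flint, Harbor are pairwise disjoint (Atlas={1,9}; Delta={7,10}; Flint={2,6,8}; Harbor={3,5}).
Every remaining group overlaps one of these, and no 5 of the listed groups are pairwise disjoint, so 4 is the maximum.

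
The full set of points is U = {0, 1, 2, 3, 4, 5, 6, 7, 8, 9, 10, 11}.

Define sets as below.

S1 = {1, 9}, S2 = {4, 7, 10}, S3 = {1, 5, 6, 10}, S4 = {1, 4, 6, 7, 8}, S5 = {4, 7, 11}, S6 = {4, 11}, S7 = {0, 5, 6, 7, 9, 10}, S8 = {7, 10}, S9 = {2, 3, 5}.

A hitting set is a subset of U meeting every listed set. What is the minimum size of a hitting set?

4

Take H = {4, 5, 9, 10}. Each listed set contains at least one of these, so H is a hitting set of size 4.
The sets S1, S6, S8, S9 are pairwise disjoint, so any hitting set needs a separate point for each — at least 4. Hence 4 is optimal.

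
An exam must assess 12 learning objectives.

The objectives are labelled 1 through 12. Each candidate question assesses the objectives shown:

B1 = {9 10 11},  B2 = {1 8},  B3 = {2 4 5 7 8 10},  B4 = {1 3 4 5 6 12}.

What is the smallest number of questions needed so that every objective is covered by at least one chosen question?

Take {B1, B3, B4}. Their union is {1, 2, 3, 4, 5, 6, 7, 8, 9, 10, 11, 12}, which is all 12 objectives.
Only B3 contains 2, so B3 is forced; the remaining 6 objectives need at least 2 more questions (each remaining question adds at most 4) — so at least 3 questions are needed, and 3 is optimal.

3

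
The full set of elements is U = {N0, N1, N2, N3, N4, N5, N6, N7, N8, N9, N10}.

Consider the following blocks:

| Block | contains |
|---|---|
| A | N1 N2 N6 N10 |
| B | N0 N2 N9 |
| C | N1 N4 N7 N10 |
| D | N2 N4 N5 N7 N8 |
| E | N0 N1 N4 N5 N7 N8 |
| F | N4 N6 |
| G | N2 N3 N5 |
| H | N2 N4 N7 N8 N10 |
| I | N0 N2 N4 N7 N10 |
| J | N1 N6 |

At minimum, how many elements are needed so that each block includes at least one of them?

Take T = {N1, N2, N4}. Each listed block contains at least one of these, so T is a hitting set of size 3.
No choice of 2 elements meets every block, so 3 is the minimum.

3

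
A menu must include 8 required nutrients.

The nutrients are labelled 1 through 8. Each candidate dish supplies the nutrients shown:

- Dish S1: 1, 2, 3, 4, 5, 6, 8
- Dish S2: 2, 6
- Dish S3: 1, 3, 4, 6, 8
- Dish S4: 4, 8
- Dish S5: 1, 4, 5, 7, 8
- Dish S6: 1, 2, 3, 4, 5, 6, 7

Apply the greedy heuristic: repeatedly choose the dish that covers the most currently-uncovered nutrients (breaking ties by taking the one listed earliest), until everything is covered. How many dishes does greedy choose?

Greedy: pick S1 (covers 7 new) → pick S5 (covers 1 new). Total picks: 2.

2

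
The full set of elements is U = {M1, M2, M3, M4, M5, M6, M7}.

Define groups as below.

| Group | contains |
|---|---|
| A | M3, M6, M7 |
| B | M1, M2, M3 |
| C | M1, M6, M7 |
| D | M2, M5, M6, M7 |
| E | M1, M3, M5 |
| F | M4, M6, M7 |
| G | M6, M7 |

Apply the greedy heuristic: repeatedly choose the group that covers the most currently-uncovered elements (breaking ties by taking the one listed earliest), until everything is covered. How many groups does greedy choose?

Greedy: pick D (covers 4 new) → pick B (covers 2 new) → pick F (covers 1 new). Total picks: 3.

3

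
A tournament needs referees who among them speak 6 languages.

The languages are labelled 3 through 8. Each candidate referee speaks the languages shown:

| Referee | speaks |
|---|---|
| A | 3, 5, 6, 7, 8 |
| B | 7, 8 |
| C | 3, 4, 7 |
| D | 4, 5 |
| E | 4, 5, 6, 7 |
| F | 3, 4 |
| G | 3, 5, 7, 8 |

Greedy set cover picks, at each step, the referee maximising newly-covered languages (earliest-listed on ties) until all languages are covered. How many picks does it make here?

2

Greedy: pick A (covers 5 new) → pick C (covers 1 new). Total picks: 2.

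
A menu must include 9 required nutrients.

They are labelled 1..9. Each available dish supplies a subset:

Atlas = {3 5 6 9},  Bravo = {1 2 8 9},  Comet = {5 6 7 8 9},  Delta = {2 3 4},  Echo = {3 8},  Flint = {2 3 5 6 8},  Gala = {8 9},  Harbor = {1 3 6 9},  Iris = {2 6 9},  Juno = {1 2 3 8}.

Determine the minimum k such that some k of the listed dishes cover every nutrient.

3

Comet and Delta and Harbor together: Comet ∪ Delta ∪ Harbor = {1, 2, 3, 4, 5, 6, 7, 8, 9} — every nutrient is covered.
Only Delta contains 4, so Delta is forced; the remaining 6 nutrients need at least 2 more dishes (each remaining dish adds at most 5) — so at least 3 dishes are needed, and 3 is optimal.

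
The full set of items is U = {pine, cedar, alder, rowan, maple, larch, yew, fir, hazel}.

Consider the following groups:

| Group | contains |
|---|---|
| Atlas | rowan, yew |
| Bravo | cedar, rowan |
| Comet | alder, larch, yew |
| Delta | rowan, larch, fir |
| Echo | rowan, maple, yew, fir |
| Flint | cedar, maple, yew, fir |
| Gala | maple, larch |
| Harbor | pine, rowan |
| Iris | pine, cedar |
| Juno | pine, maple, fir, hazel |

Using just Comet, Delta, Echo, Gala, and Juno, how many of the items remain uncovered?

Union of Comet, Delta, Echo, Gala, Juno = {pine, alder, rowan, maple, larch, yew, fir, hazel}.
Not covered: cedar — 1 item.

1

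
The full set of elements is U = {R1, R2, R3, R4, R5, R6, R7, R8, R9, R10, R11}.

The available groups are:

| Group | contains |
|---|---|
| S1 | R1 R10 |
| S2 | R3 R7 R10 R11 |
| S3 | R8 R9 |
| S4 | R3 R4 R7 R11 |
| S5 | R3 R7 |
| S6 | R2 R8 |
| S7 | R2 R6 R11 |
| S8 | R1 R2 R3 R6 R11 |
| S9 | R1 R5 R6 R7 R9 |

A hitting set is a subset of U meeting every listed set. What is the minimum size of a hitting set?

Take H = {R2, R7, R8, R10}. Each listed group contains at least one of these, so H is a hitting set of size 4.
The groups S1, S3, S5, S7 are pairwise disjoint, so any hitting set needs a separate element for each — at least 4. Hence 4 is optimal.

4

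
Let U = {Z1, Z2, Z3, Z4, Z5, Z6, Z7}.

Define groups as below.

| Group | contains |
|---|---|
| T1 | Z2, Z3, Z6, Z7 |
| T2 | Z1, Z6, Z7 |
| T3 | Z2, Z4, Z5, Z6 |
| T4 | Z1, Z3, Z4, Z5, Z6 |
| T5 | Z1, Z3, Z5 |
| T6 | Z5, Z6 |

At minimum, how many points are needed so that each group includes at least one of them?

2

The 2 points {Z5, Z7} hit every group.
No single point lies in every group, so at least 2 are needed and 2 is optimal.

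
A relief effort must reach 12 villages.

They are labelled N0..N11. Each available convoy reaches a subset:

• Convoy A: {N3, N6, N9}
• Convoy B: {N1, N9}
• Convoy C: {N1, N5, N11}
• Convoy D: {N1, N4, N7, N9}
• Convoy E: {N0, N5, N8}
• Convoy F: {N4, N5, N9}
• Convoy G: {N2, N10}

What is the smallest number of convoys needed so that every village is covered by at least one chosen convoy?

5

Take {A, C, D, E, G}. Their union is {N0, N1, N2, N3, N4, N5, N6, N7, N8, N9, N10, N11}, which is all 12 villages.
No 4 of the 7 convoys cover everything (all 35 combinations miss at least one village), so 5 is optimal.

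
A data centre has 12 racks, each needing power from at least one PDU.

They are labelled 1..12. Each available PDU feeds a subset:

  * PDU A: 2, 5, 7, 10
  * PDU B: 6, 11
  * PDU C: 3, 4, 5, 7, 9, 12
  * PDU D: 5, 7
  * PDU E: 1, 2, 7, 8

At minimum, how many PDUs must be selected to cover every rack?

4

Take {A, B, C, E}. Their union is {1, 2, 3, 4, 5, 6, 7, 8, 9, 10, 11, 12}, which is all 12 racks.
No 3 of the 5 PDUs cover everything (all 10 combinations miss at least one rack), so 4 is optimal.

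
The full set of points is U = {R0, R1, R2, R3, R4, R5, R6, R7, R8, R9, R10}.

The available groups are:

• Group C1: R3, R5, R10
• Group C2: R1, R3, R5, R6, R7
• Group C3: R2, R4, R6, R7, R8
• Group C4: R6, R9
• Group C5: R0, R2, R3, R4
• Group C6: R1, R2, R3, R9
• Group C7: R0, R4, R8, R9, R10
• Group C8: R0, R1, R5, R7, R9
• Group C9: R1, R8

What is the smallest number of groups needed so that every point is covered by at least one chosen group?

C2 and C5 and C7 together: C2 ∪ C5 ∪ C7 = {R0, R1, R2, R3, R4, R5, R6, R7, R8, R9, R10} — every point is covered.
Each group has at most 5 points, and 2·5 = 10 < 11 — so at least 3 groups are needed, and 3 is optimal.

3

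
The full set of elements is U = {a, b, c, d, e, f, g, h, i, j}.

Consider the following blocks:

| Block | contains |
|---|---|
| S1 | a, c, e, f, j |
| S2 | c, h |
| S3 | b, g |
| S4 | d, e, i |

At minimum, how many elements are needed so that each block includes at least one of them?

T = {b, e, h} meets every block (each contains at least one member of T), and |T| = 3.
The blocks S2, S3, S4 are pairwise disjoint, so any hitting set needs a separate element for each — at least 3. Hence 3 is optimal.

3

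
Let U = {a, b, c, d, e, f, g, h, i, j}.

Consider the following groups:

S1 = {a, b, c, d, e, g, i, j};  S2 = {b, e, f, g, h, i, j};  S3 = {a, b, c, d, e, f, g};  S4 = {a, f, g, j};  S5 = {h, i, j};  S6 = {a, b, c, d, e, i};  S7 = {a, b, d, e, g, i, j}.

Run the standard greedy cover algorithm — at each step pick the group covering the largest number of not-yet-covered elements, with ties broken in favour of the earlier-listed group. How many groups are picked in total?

2

Greedy: pick S1 (covers 8 new) → pick S2 (covers 2 new). Total picks: 2.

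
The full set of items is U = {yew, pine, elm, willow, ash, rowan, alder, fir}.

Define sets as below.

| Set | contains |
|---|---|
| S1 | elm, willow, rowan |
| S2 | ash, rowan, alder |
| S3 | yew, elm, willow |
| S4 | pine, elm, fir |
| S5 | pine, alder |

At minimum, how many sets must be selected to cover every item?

3

S2 and S3 and S4 together: S2 ∪ S3 ∪ S4 = {yew, pine, elm, willow, ash, rowan, alder, fir} — every item is covered.
Each set has at most 3 items, and 2·3 = 6 < 8 — so at least 3 sets are needed, and 3 is optimal.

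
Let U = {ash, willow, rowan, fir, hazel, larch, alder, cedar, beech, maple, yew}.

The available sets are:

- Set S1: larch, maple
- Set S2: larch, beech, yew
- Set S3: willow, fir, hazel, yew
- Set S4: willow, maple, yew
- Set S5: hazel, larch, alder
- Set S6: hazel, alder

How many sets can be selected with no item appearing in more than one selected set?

2

S1, S6 are pairwise disjoint (S1={larch,maple}; S6={hazel,alder}).
Every remaining set overlaps one of these, and no 3 of the listed sets are pairwise disjoint, so 2 is the maximum.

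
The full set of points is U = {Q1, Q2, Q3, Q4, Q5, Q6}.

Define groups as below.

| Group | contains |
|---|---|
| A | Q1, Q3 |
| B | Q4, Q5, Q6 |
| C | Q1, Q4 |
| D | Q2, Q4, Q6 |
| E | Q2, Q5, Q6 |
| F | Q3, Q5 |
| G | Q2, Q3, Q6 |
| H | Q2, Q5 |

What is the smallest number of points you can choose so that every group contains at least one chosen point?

3

The 3 points {Q1, Q5, Q6} hit every group.
No choice of 2 points meets every group, so 3 is the minimum.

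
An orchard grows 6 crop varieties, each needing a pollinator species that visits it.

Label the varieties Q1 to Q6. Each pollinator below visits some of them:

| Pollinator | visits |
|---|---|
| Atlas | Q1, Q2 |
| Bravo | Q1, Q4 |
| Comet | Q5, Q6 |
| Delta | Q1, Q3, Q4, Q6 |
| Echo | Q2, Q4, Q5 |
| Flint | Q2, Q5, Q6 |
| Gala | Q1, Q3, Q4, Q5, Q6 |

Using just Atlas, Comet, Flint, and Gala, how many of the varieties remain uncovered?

0

Union of Atlas, Comet, Flint, Gala = {Q1, Q2, Q3, Q4, Q5, Q6} — that's every variety, so 0 are uncovered.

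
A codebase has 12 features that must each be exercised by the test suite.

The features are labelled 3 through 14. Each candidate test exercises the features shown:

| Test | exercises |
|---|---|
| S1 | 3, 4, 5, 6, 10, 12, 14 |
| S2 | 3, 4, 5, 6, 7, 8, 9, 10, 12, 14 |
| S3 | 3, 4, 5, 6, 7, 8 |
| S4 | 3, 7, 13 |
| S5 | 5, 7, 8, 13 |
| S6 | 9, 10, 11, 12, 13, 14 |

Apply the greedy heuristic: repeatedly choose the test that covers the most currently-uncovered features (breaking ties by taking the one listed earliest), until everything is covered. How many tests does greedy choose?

2

Greedy: pick S2 (covers 10 new) → pick S6 (covers 2 new). Total picks: 2.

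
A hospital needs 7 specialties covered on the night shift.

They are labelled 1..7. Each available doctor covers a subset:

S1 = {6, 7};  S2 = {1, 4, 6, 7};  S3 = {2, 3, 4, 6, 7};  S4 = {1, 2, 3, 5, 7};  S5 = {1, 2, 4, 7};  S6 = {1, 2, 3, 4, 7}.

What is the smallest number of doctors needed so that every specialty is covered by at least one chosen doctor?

2

Take {S3, S4}. Their union is {1, 2, 3, 4, 5, 6, 7}, which is all 7 specialties.
No single doctor has all 7 specialties (the largest, S3, has 5), so 2 is optimal.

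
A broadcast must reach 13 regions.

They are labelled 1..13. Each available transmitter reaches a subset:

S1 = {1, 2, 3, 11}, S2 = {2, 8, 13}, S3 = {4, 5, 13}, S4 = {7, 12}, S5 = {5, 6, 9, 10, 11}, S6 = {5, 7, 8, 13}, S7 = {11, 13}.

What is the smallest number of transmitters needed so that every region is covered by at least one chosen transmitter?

S1 and S3 and S4 and S5 and S6 together: S1 ∪ S3 ∪ S4 ∪ S5 ∪ S6 = {1, 2, 3, 4, 5, 6, 7, 8, 9, 10, 11, 12, 13} — every region is covered.
No 4 of the 7 transmitters cover everything (all 35 combinations miss at least one region), so 5 is optimal.

5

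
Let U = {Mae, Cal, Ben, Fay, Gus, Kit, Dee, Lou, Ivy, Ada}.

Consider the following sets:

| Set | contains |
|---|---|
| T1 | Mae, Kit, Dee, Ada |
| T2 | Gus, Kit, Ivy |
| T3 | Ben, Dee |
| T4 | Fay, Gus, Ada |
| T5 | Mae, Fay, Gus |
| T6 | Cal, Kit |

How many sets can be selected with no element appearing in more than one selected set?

T3, T5, T6 are pairwise disjoint (T3={Ben,Dee}; T5={Mae,Fay,Gus}; T6={Cal,Kit}).
Every remaining set overlaps one of these, and no 4 of the listed sets are pairwise disjoint, so 3 is the maximum.

3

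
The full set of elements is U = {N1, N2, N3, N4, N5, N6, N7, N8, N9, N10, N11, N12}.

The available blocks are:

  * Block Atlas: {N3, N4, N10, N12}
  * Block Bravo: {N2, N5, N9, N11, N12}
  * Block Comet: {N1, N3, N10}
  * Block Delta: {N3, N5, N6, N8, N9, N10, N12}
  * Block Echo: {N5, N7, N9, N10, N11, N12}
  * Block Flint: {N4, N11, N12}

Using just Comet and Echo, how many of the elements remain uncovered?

Union of Comet, Echo = {N1, N3, N5, N7, N9, N10, N11, N12}.
Not covered: N2, N4, N6, N8 — 4 elements.

4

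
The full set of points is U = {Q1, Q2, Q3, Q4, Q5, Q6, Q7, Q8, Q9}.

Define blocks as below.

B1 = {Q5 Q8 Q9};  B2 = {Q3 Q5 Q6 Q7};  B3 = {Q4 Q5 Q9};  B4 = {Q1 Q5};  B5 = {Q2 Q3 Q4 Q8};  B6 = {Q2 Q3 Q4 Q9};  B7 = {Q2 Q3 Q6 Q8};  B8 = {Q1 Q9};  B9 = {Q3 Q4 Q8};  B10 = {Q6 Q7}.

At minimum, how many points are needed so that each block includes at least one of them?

The 4 points {Q3, Q5, Q6, Q9} hit every block.
No choice of 3 points meets every block, so 4 is the minimum.

4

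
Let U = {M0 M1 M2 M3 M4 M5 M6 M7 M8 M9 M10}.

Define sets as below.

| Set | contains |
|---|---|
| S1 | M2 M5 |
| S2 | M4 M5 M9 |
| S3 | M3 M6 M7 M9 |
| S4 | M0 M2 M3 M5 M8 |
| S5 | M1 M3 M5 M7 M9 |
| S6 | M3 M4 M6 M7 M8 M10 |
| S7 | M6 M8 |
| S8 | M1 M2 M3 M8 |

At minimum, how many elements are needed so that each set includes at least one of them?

3

Take H = {M3, M5, M8}. Each listed set contains at least one of these, so H is a hitting set of size 3.
No choice of 2 elements meets every set, so 3 is the minimum.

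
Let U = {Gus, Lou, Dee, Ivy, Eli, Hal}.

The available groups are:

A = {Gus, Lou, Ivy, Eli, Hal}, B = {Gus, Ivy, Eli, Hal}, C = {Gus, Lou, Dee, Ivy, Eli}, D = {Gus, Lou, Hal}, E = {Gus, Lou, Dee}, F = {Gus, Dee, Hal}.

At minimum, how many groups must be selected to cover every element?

A and E together: A ∪ E = {Gus, Lou, Dee, Ivy, Eli, Hal} — every element is covered.
No single group has all 6 elements (the largest, A, has 5), so 2 is optimal.

2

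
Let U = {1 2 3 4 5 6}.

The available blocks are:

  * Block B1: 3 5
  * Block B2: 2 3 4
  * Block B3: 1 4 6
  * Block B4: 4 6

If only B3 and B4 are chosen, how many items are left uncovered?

3

Union of B3, B4 = {1, 4, 6}.
Not covered: 2, 3, 5 — 3 items.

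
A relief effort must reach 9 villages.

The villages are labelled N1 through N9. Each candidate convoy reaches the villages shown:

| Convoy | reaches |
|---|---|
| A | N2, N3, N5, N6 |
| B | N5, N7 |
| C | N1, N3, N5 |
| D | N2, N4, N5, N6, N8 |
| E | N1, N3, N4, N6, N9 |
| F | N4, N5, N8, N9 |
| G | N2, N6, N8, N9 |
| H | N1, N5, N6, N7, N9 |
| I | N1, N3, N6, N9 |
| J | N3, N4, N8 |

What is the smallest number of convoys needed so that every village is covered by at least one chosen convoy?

Take {B, D, I}. Their union is {N1, N2, N3, N4, N5, N6, N7, N8, N9}, which is all 9 villages.
No 2 of the 10 convoys cover everything (all 45 combinations miss at least one village), so 3 is optimal.

3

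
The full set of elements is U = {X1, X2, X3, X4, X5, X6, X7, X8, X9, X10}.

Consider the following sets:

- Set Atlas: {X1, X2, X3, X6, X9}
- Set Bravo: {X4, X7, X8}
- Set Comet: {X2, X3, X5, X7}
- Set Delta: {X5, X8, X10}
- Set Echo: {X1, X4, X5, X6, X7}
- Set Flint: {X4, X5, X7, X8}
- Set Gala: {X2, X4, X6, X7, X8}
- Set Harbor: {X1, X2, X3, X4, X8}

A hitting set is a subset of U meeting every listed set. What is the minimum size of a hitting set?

3

H = {X3, X4, X5} meets every set (each contains at least one member of H), and |H| = 3.
No choice of 2 elements meets every set, so 3 is the minimum.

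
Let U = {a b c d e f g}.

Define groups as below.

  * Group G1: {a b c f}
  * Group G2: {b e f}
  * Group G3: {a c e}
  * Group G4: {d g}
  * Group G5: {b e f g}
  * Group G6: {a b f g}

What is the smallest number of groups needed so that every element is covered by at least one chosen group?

3

Take {G1, G2, G4}. Their union is {a, b, c, d, e, f, g}, which is all 7 elements.
Only G4 contains d, so G4 is forced; the remaining 5 elements need at least 2 more groups (each remaining group adds at most 4) — so at least 3 groups are needed, and 3 is optimal.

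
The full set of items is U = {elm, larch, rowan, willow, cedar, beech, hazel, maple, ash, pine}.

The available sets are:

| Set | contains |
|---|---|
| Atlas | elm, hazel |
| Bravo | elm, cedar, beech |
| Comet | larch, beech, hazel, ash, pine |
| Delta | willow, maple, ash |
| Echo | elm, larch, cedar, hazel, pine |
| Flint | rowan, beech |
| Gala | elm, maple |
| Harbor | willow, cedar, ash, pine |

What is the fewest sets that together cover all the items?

3

Delta and Echo and Flint together: Delta ∪ Echo ∪ Flint = {elm, larch, rowan, willow, cedar, beech, hazel, maple, ash, pine} — every item is covered.
Only Flint contains rowan, so Flint is forced; the remaining 8 items need at least 2 more sets (each remaining set adds at most 5) — so at least 3 sets are needed, and 3 is optimal.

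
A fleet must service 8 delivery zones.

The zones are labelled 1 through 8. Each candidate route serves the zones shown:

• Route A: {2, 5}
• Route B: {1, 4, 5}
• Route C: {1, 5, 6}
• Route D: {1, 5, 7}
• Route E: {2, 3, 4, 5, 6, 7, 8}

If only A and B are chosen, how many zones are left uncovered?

4

Union of A, B = {1, 2, 4, 5}.
Not covered: 3, 6, 7, 8 — 4 zones.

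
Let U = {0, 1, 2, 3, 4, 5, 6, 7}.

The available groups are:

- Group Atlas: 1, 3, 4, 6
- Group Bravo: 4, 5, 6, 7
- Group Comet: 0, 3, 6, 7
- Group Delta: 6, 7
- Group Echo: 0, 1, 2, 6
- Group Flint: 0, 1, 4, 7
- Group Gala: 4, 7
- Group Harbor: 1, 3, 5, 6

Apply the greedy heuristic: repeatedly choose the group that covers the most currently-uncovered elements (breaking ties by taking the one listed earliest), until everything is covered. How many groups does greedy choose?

3

Greedy: pick Atlas (covers 4 new) → pick Bravo (covers 2 new) → pick Echo (covers 2 new). Total picks: 3.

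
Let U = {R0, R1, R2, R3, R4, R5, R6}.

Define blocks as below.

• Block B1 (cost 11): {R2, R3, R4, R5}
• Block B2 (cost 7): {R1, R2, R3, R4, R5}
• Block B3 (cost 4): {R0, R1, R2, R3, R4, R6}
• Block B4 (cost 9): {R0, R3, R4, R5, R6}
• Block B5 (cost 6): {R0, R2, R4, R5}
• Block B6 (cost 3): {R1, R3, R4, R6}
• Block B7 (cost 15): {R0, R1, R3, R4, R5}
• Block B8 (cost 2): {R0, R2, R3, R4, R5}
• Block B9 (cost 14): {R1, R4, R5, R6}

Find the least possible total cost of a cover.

B6, B8 together cover every item (B6 ∪ B8 = {R0, R1, R2, R3, R4, R5, R6}); total cost 3 + 2 = 5.
No covering selection has total cost below 5.

5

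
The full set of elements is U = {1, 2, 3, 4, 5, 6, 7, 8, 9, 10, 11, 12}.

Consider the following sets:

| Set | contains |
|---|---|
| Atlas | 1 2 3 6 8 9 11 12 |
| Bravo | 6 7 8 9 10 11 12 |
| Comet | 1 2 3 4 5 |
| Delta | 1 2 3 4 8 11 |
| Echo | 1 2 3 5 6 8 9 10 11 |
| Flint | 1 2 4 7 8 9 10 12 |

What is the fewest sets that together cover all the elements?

Take {Bravo, Comet}. Their union is {1, 2, 3, 4, 5, 6, 7, 8, 9, 10, 11, 12}, which is all 12 elements.
No single set has all 12 elements (the largest, Echo, has 9), so 2 is optimal.

2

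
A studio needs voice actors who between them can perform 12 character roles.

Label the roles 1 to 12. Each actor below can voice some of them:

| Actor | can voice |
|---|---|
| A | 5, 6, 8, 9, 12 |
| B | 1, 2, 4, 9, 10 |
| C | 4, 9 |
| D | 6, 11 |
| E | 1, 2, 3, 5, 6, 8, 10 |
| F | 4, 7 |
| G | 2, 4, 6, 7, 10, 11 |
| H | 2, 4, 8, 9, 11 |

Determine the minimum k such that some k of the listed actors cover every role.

A and E and G together: A ∪ E ∪ G = {1, 2, 3, 4, 5, 6, 7, 8, 9, 10, 11, 12} — every role is covered.
Only E contains 3, so E is forced; the remaining 5 roles need at least 2 more actors (each remaining actor adds at most 3) — so at least 3 actors are needed, and 3 is optimal.

3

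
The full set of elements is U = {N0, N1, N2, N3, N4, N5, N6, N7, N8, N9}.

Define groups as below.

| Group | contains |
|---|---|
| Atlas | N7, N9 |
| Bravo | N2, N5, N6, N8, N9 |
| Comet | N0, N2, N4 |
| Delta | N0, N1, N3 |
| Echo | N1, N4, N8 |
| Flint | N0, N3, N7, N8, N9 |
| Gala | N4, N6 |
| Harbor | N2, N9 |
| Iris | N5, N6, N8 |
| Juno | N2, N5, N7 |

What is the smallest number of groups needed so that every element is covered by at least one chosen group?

Take {Bravo, Echo, Flint}. Their union is {N0, N1, N2, N3, N4, N5, N6, N7, N8, N9}, which is all 10 elements.
No 2 of the 10 groups cover everything (all 45 combinations miss at least one element), so 3 is optimal.

3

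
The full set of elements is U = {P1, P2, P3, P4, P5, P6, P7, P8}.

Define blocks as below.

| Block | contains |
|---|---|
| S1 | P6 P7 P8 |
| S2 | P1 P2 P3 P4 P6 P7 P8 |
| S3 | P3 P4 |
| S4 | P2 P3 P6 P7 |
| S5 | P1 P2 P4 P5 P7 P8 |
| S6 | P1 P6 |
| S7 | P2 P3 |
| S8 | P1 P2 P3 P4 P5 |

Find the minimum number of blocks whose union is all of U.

Take {S1, S8}. Their union is {P1, P2, P3, P4, P5, P6, P7, P8}, which is all 8 elements.
No single block has all 8 elements (the largest, S2, has 7), so 2 is optimal.

2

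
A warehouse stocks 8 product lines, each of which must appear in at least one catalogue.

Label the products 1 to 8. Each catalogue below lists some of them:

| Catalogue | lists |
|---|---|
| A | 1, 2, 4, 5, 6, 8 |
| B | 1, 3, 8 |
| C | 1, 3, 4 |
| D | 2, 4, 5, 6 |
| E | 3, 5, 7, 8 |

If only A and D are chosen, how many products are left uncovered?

2

Union of A, D = {1, 2, 4, 5, 6, 8}.
Not covered: 3, 7 — 2 products.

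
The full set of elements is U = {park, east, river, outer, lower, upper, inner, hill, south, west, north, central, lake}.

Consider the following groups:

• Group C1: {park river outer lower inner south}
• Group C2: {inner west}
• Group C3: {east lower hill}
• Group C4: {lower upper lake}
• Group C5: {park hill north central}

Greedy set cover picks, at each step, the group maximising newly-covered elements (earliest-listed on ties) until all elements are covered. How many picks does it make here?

Greedy: pick C1 (covers 6 new) → pick C5 (covers 3 new) → pick C4 (covers 2 new) → pick C2 (covers 1 new) → pick C3 (covers 1 new). Total picks: 5.

5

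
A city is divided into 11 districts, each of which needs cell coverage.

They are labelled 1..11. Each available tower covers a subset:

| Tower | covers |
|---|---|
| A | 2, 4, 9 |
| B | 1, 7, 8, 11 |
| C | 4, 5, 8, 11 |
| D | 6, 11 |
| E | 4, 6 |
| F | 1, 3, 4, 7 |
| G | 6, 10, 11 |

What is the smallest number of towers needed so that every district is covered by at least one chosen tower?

A and C and F and G together: A ∪ C ∪ F ∪ G = {1, 2, 3, 4, 5, 6, 7, 8, 9, 10, 11} — every district is covered.
Only F contains 3, so F is forced; the remaining 7 districts need at least 3 more towers (each remaining tower adds at most 3) — so at least 4 towers are needed, and 4 is optimal.

4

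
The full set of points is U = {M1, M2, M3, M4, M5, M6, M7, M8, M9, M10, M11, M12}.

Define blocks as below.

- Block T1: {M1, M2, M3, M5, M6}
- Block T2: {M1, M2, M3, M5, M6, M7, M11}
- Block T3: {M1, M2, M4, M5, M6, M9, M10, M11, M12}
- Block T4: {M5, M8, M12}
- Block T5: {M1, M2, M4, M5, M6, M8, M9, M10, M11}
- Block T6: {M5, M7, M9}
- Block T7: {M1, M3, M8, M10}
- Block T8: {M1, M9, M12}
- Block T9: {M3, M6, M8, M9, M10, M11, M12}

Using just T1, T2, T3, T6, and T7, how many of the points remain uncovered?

Union of T1, T2, T3, T6, T7 = {M1, M2, M3, M4, M5, M6, M7, M8, M9, M10, M11, M12} — that's every point, so 0 are uncovered.

0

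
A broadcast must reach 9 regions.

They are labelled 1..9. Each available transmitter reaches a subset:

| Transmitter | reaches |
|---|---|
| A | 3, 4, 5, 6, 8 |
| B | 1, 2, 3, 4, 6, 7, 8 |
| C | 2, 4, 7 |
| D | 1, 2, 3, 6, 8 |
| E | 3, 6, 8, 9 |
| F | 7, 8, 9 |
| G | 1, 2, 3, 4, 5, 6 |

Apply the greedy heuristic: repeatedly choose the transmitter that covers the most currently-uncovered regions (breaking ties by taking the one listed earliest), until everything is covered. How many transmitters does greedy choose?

3

Greedy: pick B (covers 7 new) → pick A (covers 1 new) → pick E (covers 1 new). Total picks: 3.
(The true minimum cover uses only 2 transmitters, so greedy is not optimal here.)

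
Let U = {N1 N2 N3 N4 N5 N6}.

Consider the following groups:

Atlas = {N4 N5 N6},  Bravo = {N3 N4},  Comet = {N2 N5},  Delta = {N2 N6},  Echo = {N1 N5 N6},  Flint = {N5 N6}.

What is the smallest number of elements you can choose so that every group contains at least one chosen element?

The 3 elements {N2, N3, N6} hit every group.
No choice of 2 elements meets every group, so 3 is the minimum.

3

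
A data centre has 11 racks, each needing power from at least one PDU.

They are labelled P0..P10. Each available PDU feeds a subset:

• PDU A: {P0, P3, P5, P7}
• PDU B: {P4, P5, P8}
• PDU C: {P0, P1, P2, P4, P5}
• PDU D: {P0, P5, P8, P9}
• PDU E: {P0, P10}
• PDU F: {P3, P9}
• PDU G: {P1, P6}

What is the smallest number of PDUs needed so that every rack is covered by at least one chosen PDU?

5

Take {A, C, D, E, G}. Their union is {P0, P1, P2, P3, P4, P5, P6, P7, P8, P9, P10}, which is all 11 racks.
No 4 of the 7 PDUs cover everything (all 35 combinations miss at least one rack), so 5 is optimal.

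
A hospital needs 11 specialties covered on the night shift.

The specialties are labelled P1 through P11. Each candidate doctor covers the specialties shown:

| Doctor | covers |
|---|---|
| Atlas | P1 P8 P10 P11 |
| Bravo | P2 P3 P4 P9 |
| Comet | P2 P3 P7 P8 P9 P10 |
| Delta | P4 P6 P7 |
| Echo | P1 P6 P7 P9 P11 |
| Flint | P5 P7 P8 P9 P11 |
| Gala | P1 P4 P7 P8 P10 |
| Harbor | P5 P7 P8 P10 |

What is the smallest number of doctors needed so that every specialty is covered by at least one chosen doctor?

3

Take {Bravo, Echo, Harbor}. Their union is {P1, P2, P3, P4, P5, P6, P7, P8, P9, P10, P11}, which is all 11 specialties.
No 2 of the 8 doctors cover everything (all 28 combinations miss at least one specialty), so 3 is optimal.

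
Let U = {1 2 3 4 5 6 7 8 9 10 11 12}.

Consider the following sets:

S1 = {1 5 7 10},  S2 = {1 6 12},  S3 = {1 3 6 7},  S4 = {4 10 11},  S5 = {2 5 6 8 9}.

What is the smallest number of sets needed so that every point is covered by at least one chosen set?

S2, S3, S4, and S5 cover everything between them: the union {1, 2, 3, 4, 5, 6, 7, 8, 9, 10, 11, 12} is all of U.
Only S5 contains 2, so S5 is forced; the remaining 7 points need at least 3 more sets (each remaining set adds at most 3) — so at least 4 sets are needed, and 4 is optimal.

4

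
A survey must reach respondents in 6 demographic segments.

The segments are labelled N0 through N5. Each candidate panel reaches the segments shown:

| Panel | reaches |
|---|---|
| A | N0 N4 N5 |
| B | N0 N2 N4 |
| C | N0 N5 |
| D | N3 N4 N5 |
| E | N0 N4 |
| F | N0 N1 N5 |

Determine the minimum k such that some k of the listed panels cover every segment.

B and D and F together: B ∪ D ∪ F = {N0, N1, N2, N3, N4, N5} — every segment is covered.
Only F contains N1, so F is forced; the remaining 3 segments need at least 2 more panels (each remaining panel adds at most 2) — so at least 3 panels are needed, and 3 is optimal.

3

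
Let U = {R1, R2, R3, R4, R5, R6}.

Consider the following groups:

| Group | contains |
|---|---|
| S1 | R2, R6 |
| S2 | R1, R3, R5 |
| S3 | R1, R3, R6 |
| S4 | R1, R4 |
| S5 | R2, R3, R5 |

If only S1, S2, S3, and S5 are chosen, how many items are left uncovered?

Union of S1, S2, S3, S5 = {R1, R2, R3, R5, R6}.
Not covered: R4 — 1 item.

1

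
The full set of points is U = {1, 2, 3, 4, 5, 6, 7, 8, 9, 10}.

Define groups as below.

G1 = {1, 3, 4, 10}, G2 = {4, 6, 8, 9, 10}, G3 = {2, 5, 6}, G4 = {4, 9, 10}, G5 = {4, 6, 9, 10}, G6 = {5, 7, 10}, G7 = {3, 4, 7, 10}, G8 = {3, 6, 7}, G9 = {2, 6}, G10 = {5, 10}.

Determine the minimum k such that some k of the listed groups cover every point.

G1 and G2 and G3 and G8 together: G1 ∪ G2 ∪ G3 ∪ G8 = {1, 2, 3, 4, 5, 6, 7, 8, 9, 10} — every point is covered.
Only G2 contains 8, so G2 is forced; the remaining 5 points need at least 3 more groups (each remaining group adds at most 2) — so at least 4 groups are needed, and 4 is optimal.

4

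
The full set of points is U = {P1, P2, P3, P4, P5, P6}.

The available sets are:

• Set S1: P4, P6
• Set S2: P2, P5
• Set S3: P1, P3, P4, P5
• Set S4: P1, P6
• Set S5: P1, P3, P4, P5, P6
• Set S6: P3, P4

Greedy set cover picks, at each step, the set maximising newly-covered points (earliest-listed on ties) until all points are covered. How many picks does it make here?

Greedy: pick S5 (covers 5 new) → pick S2 (covers 1 new). Total picks: 2.

2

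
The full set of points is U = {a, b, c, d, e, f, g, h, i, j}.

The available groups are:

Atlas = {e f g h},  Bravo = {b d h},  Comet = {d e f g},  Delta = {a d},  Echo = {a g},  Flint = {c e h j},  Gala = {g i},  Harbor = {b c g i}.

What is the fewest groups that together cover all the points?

4

Comet and Echo and Flint and Harbor together: Comet ∪ Echo ∪ Flint ∪ Harbor = {a, b, c, d, e, f, g, h, i, j} — every point is covered.
No 3 of the 8 groups cover everything (all 56 combinations miss at least one point), so 4 is optimal.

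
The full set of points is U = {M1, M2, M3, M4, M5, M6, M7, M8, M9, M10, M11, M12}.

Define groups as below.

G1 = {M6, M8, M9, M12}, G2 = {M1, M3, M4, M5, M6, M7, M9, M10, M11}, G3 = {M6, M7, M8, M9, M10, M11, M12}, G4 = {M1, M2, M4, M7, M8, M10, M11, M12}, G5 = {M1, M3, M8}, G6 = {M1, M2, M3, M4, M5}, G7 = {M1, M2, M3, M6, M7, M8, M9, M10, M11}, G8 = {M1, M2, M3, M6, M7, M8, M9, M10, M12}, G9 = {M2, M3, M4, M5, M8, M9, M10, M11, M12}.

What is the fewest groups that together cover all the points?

G2 and G9 together: G2 ∪ G9 = {M1, M2, M3, M4, M5, M6, M7, M8, M9, M10, M11, M12} — every point is covered.
No single group has all 12 points (the largest, G2, has 9), so 2 is optimal.

2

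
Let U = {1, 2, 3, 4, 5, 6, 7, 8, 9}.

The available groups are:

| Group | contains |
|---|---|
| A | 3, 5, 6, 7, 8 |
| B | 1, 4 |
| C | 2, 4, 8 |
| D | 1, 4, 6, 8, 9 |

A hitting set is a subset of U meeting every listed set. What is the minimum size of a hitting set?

The 2 points {4, 8} hit every group.
The groups A, B are pairwise disjoint, so any hitting set needs a separate point for each — at least 2. Hence 2 is optimal.

2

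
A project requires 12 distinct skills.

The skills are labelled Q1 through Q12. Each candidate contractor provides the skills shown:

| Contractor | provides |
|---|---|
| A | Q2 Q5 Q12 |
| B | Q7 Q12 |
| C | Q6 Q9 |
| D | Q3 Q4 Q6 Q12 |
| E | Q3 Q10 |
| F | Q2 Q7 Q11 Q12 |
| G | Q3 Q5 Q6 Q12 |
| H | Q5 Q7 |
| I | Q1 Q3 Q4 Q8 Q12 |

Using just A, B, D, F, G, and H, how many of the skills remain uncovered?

4

Union of A, B, D, F, G, H = {Q2, Q3, Q4, Q5, Q6, Q7, Q11, Q12}.
Not covered: Q1, Q8, Q9, Q10 — 4 skills.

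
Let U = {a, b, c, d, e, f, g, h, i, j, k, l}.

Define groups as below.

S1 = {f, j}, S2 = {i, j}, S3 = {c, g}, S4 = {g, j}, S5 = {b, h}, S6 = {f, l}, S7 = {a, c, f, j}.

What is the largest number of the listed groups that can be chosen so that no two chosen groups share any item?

S2, S3, S5, S6 are pairwise disjoint (S2={i,j}; S3={c,g}; S5={b,h}; S6={f,l}).
Every remaining group overlaps one of these, and no 5 of the listed groups are pairwise disjoint, so 4 is the maximum.

4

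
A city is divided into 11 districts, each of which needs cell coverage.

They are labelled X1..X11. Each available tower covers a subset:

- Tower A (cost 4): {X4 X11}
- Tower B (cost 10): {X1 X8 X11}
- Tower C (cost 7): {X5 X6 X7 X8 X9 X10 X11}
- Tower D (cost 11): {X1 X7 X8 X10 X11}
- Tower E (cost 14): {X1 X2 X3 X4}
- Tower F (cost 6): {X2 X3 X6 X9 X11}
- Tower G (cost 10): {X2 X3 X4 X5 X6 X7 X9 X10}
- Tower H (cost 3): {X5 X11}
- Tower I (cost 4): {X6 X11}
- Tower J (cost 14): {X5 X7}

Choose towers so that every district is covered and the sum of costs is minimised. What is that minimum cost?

B, G together cover every district (B ∪ G = {X1, X2, X3, X4, X5, X6, X7, X8, X9, X10, X11}); total cost 10 + 10 = 20.
The greedy pick C, F, A, B costs 27; no covering selection beats 20.

20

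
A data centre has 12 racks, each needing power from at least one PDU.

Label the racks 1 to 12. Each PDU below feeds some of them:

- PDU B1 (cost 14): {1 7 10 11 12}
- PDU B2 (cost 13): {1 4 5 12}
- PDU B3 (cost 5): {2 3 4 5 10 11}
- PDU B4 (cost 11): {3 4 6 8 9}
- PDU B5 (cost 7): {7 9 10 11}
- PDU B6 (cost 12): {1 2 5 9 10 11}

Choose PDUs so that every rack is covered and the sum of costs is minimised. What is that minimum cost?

B1, B3, B4 together cover every rack (B1 ∪ B3 ∪ B4 = {1, 2, 3, 4, 5, 6, 7, 8, 9, 10, 11, 12}); total cost 14 + 5 + 11 = 30.
The greedy pick B3, B5, B4, B2 costs 36; no covering selection beats 30.

30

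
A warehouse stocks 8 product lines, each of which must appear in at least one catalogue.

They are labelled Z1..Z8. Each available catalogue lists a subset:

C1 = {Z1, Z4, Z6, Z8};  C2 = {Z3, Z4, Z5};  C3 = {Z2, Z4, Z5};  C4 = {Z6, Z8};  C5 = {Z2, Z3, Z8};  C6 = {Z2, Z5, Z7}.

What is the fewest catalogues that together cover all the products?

Take {C1, C5, C6}. Their union is {Z1, Z2, Z3, Z4, Z5, Z6, Z7, Z8}, which is all 8 products.
Only C1 contains Z1, so C1 is forced; the remaining 4 products need at least 2 more catalogues (each remaining catalogue adds at most 3) — so at least 3 catalogues are needed, and 3 is optimal.

3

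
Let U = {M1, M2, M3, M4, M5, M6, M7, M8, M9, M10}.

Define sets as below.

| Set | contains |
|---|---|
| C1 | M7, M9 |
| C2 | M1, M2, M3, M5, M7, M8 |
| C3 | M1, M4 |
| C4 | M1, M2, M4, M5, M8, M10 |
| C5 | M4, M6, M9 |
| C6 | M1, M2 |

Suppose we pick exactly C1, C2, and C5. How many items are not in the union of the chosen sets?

1

Union of C1, C2, C5 = {M1, M2, M3, M4, M5, M6, M7, M8, M9}.
Not covered: M10 — 1 item.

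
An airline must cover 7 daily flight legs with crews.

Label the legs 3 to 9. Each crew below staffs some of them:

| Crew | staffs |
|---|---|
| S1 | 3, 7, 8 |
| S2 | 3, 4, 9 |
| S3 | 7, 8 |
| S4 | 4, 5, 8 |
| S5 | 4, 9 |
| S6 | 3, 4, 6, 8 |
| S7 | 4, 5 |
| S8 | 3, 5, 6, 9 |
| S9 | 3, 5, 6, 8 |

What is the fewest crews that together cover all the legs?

Take {S3, S5, S9}. Their union is {3, 4, 5, 6, 7, 8, 9}, which is all 7 legs.
No 2 of the 9 crews cover everything (all 36 combinations miss at least one leg), so 3 is optimal.

3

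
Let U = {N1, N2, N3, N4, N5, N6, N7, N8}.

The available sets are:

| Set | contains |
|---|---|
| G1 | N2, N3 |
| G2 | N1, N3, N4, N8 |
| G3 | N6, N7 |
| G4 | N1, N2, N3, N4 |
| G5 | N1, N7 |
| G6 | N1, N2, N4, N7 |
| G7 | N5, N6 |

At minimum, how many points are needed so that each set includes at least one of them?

Take H = {N3, N6, N7}. Each listed set contains at least one of these, so H is a hitting set of size 3.
The sets G1, G5, G7 are pairwise disjoint, so any hitting set needs a separate point for each — at least 3. Hence 3 is optimal.

3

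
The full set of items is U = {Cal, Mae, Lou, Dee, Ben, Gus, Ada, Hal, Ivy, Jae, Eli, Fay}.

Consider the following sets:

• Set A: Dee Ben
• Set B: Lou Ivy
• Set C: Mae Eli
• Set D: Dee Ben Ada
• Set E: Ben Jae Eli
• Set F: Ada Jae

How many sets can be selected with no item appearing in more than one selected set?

A, B, C, F are pairwise disjoint (A={Dee,Ben}; B={Lou,Ivy}; C={Mae,Eli}; F={Ada,Jae}).
Every remaining set overlaps one of these, and no 5 of the listed sets are pairwise disjoint, so 4 is the maximum.

4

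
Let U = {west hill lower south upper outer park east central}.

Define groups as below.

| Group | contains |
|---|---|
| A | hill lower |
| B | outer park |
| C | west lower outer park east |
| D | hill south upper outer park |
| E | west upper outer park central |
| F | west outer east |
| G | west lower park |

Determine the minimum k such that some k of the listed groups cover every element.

Take {C, D, E}. Their union is {west, hill, lower, south, upper, outer, park, east, central}, which is all 9 elements.
Only D contains south, so D is forced; the remaining 4 elements need at least 2 more groups (each remaining group adds at most 3) — so at least 3 groups are needed, and 3 is optimal.

3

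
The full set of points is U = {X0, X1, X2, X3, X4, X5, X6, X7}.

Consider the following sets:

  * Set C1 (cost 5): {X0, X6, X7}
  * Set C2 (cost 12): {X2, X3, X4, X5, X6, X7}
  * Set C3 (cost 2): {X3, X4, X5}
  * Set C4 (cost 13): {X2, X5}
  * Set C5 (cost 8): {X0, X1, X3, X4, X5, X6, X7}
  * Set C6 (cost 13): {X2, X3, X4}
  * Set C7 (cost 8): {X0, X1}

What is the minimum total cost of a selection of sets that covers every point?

C2, C7 together cover every point (C2 ∪ C7 = {X0, X1, X2, X3, X4, X5, X6, X7}); total cost 12 + 8 = 20.
The greedy pick C3, C1, C5, C2 costs 27; no covering selection beats 20.

20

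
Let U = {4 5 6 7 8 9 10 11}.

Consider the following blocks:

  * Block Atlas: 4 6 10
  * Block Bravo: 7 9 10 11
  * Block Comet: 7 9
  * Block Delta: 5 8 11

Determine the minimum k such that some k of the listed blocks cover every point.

Take {Atlas, Bravo, Delta}. Their union is {4, 5, 6, 7, 8, 9, 10, 11}, which is all 8 points.
Only Atlas contains 4, so Atlas is forced; the remaining 5 points need at least 2 more blocks (each remaining block adds at most 3) — so at least 3 blocks are needed, and 3 is optimal.

3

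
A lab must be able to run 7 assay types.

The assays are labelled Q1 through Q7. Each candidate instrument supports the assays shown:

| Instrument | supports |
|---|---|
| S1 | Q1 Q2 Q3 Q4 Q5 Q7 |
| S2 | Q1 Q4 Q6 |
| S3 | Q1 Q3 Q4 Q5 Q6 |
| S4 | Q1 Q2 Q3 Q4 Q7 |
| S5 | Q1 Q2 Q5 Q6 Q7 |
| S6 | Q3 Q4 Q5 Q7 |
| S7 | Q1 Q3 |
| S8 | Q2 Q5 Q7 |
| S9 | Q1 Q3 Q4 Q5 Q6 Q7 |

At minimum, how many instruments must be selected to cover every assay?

S1 and S9 together: S1 ∪ S9 = {Q1, Q2, Q3, Q4, Q5, Q6, Q7} — every assay is covered.
No single instrument has all 7 assays (the largest, S1, has 6), so 2 is optimal.

2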